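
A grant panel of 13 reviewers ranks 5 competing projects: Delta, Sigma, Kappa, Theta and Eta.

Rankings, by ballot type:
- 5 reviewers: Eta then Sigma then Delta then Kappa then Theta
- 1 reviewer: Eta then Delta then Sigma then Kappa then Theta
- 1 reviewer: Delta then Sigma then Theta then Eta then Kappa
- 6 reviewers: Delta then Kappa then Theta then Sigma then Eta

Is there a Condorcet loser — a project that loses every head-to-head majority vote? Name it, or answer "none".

none

Head-to-head results (13 reviewers):
Delta vs Sigma: Delta, 8–5.
Delta vs Kappa: Delta wins 13–0.
Delta vs Theta: Delta, 13–0.
Delta–Eta: Delta 7–6.
Sigma vs Kappa: Sigma preferred on 5+1+1 = 7 ballots; Sigma wins 7–6.
Sigma vs Theta: Sigma wins 7–6.
Sigma vs Eta: Sigma wins 7–6.
Kappa vs Theta: Kappa is ranked higher on 5+1+6 = 12 ballots, Theta on 1. Kappa wins 12–1.
Kappa–Eta: Eta 7–6.
Theta vs Eta: Theta wins 7–6.
Every project wins at least one matchup (Delta beats Sigma; Sigma beats Kappa; Kappa beats Theta; Theta beats Eta; Eta beats Kappa), so there is no Condorcet loser.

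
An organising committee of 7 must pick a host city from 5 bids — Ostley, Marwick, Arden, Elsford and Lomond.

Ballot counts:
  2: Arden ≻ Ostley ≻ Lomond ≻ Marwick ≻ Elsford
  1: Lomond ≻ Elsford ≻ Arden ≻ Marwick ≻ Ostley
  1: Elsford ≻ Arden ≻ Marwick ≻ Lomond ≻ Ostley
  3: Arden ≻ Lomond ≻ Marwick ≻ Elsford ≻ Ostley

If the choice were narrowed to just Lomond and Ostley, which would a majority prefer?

Lomond

Ballots ranking Lomond above Ostley: 1 + 1 + 3 = 5.
Ballots ranking Ostley above Lomond: 7 − 5 = 2.
Lomond wins the head-to-head 5–2.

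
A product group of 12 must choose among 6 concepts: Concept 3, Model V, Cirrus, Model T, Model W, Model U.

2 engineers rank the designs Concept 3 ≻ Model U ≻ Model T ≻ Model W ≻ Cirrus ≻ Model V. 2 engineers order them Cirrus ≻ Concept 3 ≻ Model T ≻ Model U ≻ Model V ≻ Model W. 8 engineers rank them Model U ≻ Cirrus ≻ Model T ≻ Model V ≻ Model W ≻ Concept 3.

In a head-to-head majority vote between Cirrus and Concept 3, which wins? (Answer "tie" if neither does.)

Ballots ranking Cirrus above Concept 3: 2 + 8 = 10.
Ballots ranking Concept 3 above Cirrus: 12 − 10 = 2.
Cirrus wins the head-to-head 10–2.

Cirrus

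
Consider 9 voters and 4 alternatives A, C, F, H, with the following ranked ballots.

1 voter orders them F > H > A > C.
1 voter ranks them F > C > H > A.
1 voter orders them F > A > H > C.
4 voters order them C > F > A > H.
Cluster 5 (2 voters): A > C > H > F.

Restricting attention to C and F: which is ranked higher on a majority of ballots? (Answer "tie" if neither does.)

C

Ballots ranking C above F: 4 + 2 = 6.
Ballots ranking F above C: 9 − 6 = 3.
C wins the head-to-head 6–3.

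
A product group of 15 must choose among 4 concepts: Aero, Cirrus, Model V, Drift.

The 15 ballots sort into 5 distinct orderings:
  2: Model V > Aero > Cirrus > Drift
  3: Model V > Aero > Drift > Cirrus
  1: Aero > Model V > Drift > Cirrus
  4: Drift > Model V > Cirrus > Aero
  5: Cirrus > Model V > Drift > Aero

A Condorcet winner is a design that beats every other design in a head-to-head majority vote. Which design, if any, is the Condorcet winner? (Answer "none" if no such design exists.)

Pairwise majorities:
Aero vs Cirrus: Cirrus, 9–6.
Aero vs Model V: Model V wins 14–1.
Aero vs Drift: 6 to 9, Drift.
Cirrus vs Model V: Cirrus preferred on 5 ballots; Model V wins 10–5.
Cirrus–Drift: Drift 8–7.
Model V vs Drift: Model V wins 11–4.
Model V wins every pairwise contest, so Model V is the Condorcet winner.

Model V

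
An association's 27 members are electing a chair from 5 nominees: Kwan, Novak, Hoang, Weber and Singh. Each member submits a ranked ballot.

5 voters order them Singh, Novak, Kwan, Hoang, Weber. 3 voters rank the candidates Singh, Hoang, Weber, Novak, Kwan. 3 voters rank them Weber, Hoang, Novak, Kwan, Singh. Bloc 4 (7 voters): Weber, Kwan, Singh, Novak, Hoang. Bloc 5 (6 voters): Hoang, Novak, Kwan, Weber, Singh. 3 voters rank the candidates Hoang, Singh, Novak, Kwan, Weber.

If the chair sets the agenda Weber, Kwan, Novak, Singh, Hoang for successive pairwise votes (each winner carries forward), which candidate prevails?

Singh

Round 1: Weber vs Kwan — 13–14, Kwan advances.
Round 2: Kwan vs Novak — 7–20, Novak advances.
Round 3: Novak vs Singh — 9–18, Singh advances.
Round 4: Singh vs Hoang — 15–12, Singh advances.
Singh survives the agenda.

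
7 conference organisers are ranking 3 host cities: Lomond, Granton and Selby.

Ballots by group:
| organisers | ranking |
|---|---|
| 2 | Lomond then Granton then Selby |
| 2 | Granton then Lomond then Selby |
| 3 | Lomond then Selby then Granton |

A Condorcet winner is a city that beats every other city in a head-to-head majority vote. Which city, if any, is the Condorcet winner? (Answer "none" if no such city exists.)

Lomond

Pairwise majorities:
Lomond vs Granton: Lomond preferred on 2+3 = 5 ballots; Lomond wins 5–2.
Lomond vs Selby: Lomond preferred on 2+2+3 = 7 ballots; Lomond wins 7–0.
Granton vs Selby: 4 to 3, Granton.
Only Lomond has no losses; Lomond is the Condorcet winner.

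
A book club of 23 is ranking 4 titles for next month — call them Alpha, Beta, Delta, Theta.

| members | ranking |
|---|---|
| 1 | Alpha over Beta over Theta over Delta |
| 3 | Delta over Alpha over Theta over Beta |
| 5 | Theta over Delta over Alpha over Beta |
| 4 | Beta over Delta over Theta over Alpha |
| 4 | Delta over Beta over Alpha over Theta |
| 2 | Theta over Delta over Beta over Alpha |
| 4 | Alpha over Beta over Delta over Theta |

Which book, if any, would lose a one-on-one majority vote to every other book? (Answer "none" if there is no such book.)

Head-to-head results (23 members):
Alpha–Beta: Alpha 13–10.
Alpha vs Delta: Alpha preferred on 1+4 = 5 ballots; Delta wins 18–5.
Alpha vs Theta: 12 to 11, Alpha.
Beta vs Delta: Beta is ranked higher on 1+4+4 = 9 ballots, Delta on 14. Delta wins 14–9.
Beta vs Theta: 1+4+4+4 = 13 for Beta, 10 for Theta — Beta by 13–10.
Delta vs Theta: 15 to 8, Delta.
Theta loses to every other book — it is the Condorcet loser.

Theta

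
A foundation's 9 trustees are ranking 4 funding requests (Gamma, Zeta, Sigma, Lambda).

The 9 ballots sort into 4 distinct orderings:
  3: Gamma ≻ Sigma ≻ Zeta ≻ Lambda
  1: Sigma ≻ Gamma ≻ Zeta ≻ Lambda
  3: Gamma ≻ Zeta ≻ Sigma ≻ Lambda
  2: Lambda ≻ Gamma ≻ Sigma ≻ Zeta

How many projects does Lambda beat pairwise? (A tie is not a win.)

0

Lambda against each rival (9 reviewers):
Lambda vs Gamma: Lambda preferred on 2 ballots; Gamma wins 7–2.
Lambda vs Zeta: Zeta, 7–2.
Lambda–Sigma: Sigma 7–2.
Lambda beats no one; loses to Gamma, Zeta, Sigma — 0 pairwise wins.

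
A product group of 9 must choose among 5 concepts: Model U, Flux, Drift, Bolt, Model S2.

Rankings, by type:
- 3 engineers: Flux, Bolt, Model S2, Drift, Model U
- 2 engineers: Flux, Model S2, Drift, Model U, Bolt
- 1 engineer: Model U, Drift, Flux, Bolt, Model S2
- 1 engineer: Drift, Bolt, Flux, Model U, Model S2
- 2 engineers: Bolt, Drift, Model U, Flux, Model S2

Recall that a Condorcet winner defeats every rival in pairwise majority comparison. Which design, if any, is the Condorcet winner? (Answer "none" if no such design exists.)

Check each pair by majority over 9 ballots:
Model U vs Flux: 1+2 = 3 for Model U, 6 for Flux — Flux by 6–3.
Model U vs Drift: 1 for Model U, 8 for Drift — Drift by 8–1.
Model U vs Bolt: 3 to 6, Bolt.
Model U vs Model S2: Model U is ranked higher on 1+1+2 = 4 ballots, Model S2 on 5. Model S2 wins 5–4.
Flux vs Drift: Flux preferred on 3+2 = 5 ballots; Flux wins 5–4.
Flux vs Bolt: 6 to 3, Flux.
Flux vs Model S2: Flux is ranked higher on 3+2+1+1+2 = 9 ballots, Model S2 on 0. Flux wins 9–0.
Drift vs Bolt: Drift is ranked higher on 2+1+1 = 4 ballots, Bolt on 5. Bolt wins 5–4.
Drift vs Model S2: Drift preferred on 1+1+2 = 4 ballots; Model S2 wins 5–4.
Bolt vs Model S2: Bolt preferred on 3+1+1+2 = 7 ballots; Bolt wins 7–2.
Flux defeats every rival head-to-head and is the Condorcet winner.

Flux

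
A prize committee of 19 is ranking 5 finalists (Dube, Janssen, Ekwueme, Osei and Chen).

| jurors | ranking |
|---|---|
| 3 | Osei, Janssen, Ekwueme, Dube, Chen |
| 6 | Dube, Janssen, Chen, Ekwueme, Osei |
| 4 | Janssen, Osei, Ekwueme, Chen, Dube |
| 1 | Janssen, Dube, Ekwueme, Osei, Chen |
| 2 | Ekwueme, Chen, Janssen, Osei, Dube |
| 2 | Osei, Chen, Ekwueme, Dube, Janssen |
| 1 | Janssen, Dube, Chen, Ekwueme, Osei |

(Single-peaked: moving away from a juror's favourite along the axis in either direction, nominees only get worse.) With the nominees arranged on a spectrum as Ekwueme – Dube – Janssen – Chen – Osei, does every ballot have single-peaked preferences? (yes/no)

Axis positions: Ekwueme=1, Dube=2, Janssen=3, Chen=4, Osei=5.
Type 1: ranking walks positions 5-3-1-2-4; Janssen is ranked above Chen even though Chen lies between Janssen and the peak Osei on the axis — preferences dip and rise again. Not single-peaked.
Type 2 (peak Dube at position 2): ranking walks positions 2-3-4-1-5, expanding outward from the peak — single-peaked.
Type 3: ranking walks positions 3-5-1-4-2; Osei is ranked above Chen even though Chen lies between Osei and the peak Janssen on the axis — preferences dip and rise again. Not single-peaked.
Type 4: ranking walks positions 3-2-1-5-4; Osei is ranked above Chen even though Chen lies between Osei and the peak Janssen on the axis — preferences dip and rise again. Not single-peaked.
Type 5: ranking walks positions 1-4-3-5-2; Chen is ranked above Dube even though Dube lies between Chen and the peak Ekwueme on the axis — preferences dip and rise again. Not single-peaked.
Type 6: ranking walks positions 5-4-1-2-3; Ekwueme is ranked above Janssen even though Janssen lies between Ekwueme and the peak Osei on the axis — preferences dip and rise again. Not single-peaked.
Type 7 (peak Janssen at position 3): ranking walks positions 3-2-4-1-5, expanding outward from the peak — single-peaked.
Type 1 violates single-peakedness, so the profile is not single-peaked on this axis.

no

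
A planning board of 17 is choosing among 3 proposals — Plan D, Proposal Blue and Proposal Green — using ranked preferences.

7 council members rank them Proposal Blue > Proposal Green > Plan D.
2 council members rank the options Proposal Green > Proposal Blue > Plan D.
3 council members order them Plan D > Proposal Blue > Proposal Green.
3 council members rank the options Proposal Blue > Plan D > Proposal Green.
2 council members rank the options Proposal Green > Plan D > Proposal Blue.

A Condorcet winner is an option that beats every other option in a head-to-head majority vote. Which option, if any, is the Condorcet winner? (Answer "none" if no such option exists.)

Proposal Blue

Check each pair by majority over 17 ballots:
Plan D vs Proposal Blue: Plan D preferred on 3+2 = 5 ballots; Proposal Blue wins 12–5.
Plan D vs Proposal Green: Plan D is ranked higher on 3+3 = 6 ballots, Proposal Green on 11. Proposal Green wins 11–6.
Proposal Blue vs Proposal Green: Proposal Blue preferred on 7+3+3 = 13 ballots; Proposal Blue wins 13–4.
Proposal Blue defeats every rival head-to-head and is the Condorcet winner.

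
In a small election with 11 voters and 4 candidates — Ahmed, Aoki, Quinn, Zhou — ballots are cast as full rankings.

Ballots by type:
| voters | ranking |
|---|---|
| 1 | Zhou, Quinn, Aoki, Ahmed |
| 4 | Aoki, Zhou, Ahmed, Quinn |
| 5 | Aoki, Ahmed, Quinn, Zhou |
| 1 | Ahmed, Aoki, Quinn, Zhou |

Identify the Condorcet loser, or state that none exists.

Zhou

Head-to-head results (11 voters):
Ahmed vs Aoki: 1 for Ahmed, 10 for Aoki — Aoki by 10–1.
Ahmed vs Quinn: Ahmed preferred on 4+5+1 = 10 ballots; Ahmed wins 10–1.
Ahmed vs Zhou: Ahmed, 6–5.
Aoki vs Quinn: Aoki is ranked higher on 4+5+1 = 10 ballots, Quinn on 1. Aoki wins 10–1.
Aoki–Zhou: Aoki 10–1.
Quinn vs Zhou: Quinn is ranked higher on 5+1 = 6 ballots, Zhou on 5. Quinn wins 6–5.
Zhou loses to every other candidate — it is the Condorcet loser.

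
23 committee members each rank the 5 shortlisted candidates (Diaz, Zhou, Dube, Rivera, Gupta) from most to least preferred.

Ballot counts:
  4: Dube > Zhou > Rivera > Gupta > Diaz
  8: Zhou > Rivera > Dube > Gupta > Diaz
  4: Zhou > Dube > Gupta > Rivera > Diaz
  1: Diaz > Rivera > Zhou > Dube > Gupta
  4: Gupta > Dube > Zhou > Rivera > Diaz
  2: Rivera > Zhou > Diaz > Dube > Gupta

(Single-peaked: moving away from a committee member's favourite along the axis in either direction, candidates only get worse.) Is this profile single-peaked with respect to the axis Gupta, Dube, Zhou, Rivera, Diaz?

yes

Axis positions: Gupta=1, Dube=2, Zhou=3, Rivera=4, Diaz=5.
Bloc 1 (peak Dube at position 2): ranking walks positions 2-3-4-1-5, expanding outward from the peak — single-peaked.
Bloc 2 (peak Zhou at position 3): ranking walks positions 3-4-2-1-5, expanding outward from the peak — single-peaked.
Bloc 3 (peak Zhou at position 3): ranking walks positions 3-2-1-4-5, expanding outward from the peak — single-peaked.
Bloc 4 (peak Diaz at position 5): ranking walks positions 5-4-3-2-1, expanding outward from the peak — single-peaked.
Bloc 5 (peak Gupta at position 1): ranking walks positions 1-2-3-4-5, expanding outward from the peak — single-peaked.
Bloc 6 (peak Rivera at position 4): ranking walks positions 4-3-5-2-1, expanding outward from the peak — single-peaked.
Every ranking is single-peaked on this axis.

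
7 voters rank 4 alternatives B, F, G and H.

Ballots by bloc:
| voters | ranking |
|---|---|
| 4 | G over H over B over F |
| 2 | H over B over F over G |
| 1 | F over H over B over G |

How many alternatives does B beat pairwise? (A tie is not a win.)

1

B against each rival (7 voters):
B–F: B 6–1.
B vs G: G, 4–3.
B–H: H 7–0.
B beats F; loses to G, H — 1 pairwise win.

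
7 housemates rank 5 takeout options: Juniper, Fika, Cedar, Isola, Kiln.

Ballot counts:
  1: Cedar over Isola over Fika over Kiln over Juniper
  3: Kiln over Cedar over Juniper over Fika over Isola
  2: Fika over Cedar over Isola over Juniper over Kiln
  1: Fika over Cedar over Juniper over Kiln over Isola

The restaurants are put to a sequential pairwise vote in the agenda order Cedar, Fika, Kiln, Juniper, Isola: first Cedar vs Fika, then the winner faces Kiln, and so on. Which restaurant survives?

Cedar

Round 1: Cedar vs Fika — 4–3, Cedar advances.
Round 2: Cedar vs Kiln — 4–3, Cedar advances.
Round 3: Cedar vs Juniper — 7–0, Cedar advances.
Round 4: Cedar vs Isola — 7–0, Cedar advances.
Cedar survives the agenda.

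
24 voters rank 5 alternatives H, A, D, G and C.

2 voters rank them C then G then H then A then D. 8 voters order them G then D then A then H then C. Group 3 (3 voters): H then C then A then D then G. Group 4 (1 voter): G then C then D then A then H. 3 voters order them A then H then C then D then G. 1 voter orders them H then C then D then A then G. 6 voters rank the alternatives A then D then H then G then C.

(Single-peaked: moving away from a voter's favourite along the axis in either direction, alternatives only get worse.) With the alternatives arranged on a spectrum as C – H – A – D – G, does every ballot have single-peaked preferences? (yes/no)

no

Axis positions: C=1, H=2, A=3, D=4, G=5.
Group 1: ranking walks positions 1-5-2-3-4; G is ranked above H even though H lies between G and the peak C on the axis — preferences dip and rise again. Not single-peaked.
Group 2 (peak G at position 5): ranking walks positions 5-4-3-2-1, expanding outward from the peak — single-peaked.
Group 3 (peak H at position 2): ranking walks positions 2-1-3-4-5, expanding outward from the peak — single-peaked.
Group 4: ranking walks positions 5-1-4-3-2; C is ranked above D even though D lies between C and the peak G on the axis — preferences dip and rise again. Not single-peaked.
Group 5 (peak A at position 3): ranking walks positions 3-2-1-4-5, expanding outward from the peak — single-peaked.
Group 6: ranking walks positions 2-1-4-3-5; D is ranked above A even though A lies between D and the peak H on the axis — preferences dip and rise again. Not single-peaked.
Group 7 (peak A at position 3): ranking walks positions 3-4-2-5-1, expanding outward from the peak — single-peaked.
Group 1 violates single-peakedness, so the profile is not single-peaked on this axis.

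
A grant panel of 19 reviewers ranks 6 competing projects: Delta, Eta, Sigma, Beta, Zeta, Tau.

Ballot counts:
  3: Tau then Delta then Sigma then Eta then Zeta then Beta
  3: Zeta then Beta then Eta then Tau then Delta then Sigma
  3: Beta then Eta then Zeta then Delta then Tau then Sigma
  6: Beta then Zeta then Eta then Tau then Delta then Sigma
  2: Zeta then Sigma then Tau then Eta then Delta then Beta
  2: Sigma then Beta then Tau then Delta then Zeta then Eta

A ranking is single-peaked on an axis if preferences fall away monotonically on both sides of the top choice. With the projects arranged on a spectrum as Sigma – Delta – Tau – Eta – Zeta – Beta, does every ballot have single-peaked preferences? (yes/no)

Axis positions: Sigma=1, Delta=2, Tau=3, Eta=4, Zeta=5, Beta=6.
Type 1 (peak Tau at position 3): ranking walks positions 3-2-1-4-5-6, expanding outward from the peak — single-peaked.
Type 2 (peak Zeta at position 5): ranking walks positions 5-6-4-3-2-1, expanding outward from the peak — single-peaked.
Type 3: ranking walks positions 6-4-5-2-3-1; Eta is ranked above Zeta even though Zeta lies between Eta and the peak Beta on the axis — preferences dip and rise again. Not single-peaked.
Type 4 (peak Beta at position 6): ranking walks positions 6-5-4-3-2-1, expanding outward from the peak — single-peaked.
Type 5: ranking walks positions 5-1-3-4-2-6; Sigma is ranked above Eta even though Eta lies between Sigma and the peak Zeta on the axis — preferences dip and rise again. Not single-peaked.
Type 6: ranking walks positions 1-6-3-2-5-4; Beta is ranked above Delta even though Delta lies between Beta and the peak Sigma on the axis — preferences dip and rise again. Not single-peaked.
Type 3 violates single-peakedness, so the profile is not single-peaked on this axis.

no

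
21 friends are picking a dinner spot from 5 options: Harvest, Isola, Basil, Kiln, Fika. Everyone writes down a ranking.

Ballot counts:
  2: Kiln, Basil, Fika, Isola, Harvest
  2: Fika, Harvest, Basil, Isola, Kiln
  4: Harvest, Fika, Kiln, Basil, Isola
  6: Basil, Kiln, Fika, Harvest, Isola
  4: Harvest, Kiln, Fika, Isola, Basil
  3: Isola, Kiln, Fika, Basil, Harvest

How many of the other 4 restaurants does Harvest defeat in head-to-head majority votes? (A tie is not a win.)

1

Harvest against each rival (21 friends):
Harvest vs Isola: Harvest is ranked higher on 2+4+6+4 = 16 ballots, Isola on 5. Harvest wins 16–5.
Harvest vs Basil: Basil wins 11–10.
Harvest vs Kiln: Kiln wins 11–10.
Harvest vs Fika: Fika, 13–8.
Harvest beats Isola; loses to Basil, Kiln, Fika — 1 pairwise win.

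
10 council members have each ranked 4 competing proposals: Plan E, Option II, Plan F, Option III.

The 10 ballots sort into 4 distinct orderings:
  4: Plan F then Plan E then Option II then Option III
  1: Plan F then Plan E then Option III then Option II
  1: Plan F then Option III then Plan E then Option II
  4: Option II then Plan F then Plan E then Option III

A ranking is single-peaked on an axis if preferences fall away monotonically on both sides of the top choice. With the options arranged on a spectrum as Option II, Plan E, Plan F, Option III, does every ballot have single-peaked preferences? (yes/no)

Axis positions: Option II=1, Plan E=2, Plan F=3, Option III=4.
Ballot type 1 (peak Plan F at position 3): ranking walks positions 3-2-1-4, expanding outward from the peak — single-peaked.
Ballot type 2 (peak Plan F at position 3): ranking walks positions 3-2-4-1, expanding outward from the peak — single-peaked.
Ballot type 3 (peak Plan F at position 3): ranking walks positions 3-4-2-1, expanding outward from the peak — single-peaked.
Ballot type 4: ranking walks positions 1-3-2-4; Plan F is ranked above Plan E even though Plan E lies between Plan F and the peak Option II on the axis — preferences dip and rise again. Not single-peaked.
Ballot type 4 violates single-peakedness, so the profile is not single-peaked on this axis.

no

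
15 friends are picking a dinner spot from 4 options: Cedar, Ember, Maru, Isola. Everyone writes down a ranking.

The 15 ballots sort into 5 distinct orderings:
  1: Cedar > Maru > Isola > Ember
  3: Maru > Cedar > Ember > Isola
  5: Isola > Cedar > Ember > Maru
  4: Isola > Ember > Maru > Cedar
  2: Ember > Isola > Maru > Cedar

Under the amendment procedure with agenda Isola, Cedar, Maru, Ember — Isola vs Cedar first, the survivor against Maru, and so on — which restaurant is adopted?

Isola

Round 1: Isola vs Cedar — 11–4, Isola advances.
Round 2: Isola vs Maru — 11–4, Isola advances.
Round 3: Isola vs Ember — 10–5, Isola advances.
The agenda winner is Isola.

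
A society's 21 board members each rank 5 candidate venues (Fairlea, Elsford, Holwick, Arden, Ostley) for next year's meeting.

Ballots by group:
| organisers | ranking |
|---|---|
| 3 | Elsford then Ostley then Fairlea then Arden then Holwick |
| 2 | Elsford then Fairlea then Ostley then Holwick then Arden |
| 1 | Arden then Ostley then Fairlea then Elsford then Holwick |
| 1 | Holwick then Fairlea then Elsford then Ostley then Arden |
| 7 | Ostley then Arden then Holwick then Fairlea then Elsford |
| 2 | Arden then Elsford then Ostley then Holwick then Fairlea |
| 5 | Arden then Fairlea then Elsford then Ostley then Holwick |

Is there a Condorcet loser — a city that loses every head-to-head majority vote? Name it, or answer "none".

Holwick

Head-to-head results (21 organisers):
Fairlea vs Elsford: Fairlea is ranked higher on 1+1+7+5 = 14 ballots, Elsford on 7. Fairlea wins 14–7.
Fairlea vs Holwick: Fairlea is ranked higher on 3+2+1+5 = 11 ballots, Holwick on 10. Fairlea wins 11–10.
Fairlea vs Arden: Arden wins 15–6.
Fairlea–Ostley: Ostley 13–8.
Elsford vs Holwick: Elsford wins 13–8.
Elsford vs Arden: Elsford preferred on 3+2+1 = 6 ballots; Arden wins 15–6.
Elsford vs Ostley: 3+2+1+2+5 = 13 for Elsford, 8 for Ostley — Elsford by 13–8.
Holwick vs Arden: Arden wins 18–3.
Holwick vs Ostley: Ostley wins 20–1.
Arden vs Ostley: Ostley wins 13–8.
Holwick loses to every other city — it is the Condorcet loser.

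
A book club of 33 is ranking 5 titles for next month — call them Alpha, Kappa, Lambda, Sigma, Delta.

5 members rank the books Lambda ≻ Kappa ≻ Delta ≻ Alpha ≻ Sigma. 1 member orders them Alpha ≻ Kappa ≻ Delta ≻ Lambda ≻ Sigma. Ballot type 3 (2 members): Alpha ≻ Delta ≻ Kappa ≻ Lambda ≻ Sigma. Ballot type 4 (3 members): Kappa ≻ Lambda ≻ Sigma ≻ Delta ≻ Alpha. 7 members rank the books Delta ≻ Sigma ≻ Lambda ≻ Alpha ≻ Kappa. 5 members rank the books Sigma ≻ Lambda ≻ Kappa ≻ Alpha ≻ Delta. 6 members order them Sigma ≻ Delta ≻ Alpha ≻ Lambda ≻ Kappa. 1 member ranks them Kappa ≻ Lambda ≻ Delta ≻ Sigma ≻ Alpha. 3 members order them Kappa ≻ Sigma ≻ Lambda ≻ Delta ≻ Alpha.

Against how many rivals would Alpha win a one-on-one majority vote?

0

Alpha against each rival (33 members):
Alpha vs Kappa: 1+2+7+6 = 16 for Alpha, 17 for Kappa — Kappa by 17–16.
Alpha vs Lambda: Lambda, 24–9.
Alpha vs Sigma: Sigma wins 25–8.
Alpha vs Delta: 8 to 25, Delta.
Alpha beats no one; loses to Kappa, Lambda, Sigma, Delta — 0 pairwise wins.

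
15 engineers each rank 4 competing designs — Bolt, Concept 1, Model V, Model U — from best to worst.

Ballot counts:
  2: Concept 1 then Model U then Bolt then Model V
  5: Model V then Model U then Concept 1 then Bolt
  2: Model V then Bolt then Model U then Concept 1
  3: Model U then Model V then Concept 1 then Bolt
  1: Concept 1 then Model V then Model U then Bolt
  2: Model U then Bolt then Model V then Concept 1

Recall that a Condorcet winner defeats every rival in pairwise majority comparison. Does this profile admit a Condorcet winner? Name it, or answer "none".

Check each pair by majority over 15 ballots:
Bolt vs Concept 1: Bolt is ranked higher on 2+2 = 4 ballots, Concept 1 on 11. Concept 1 wins 11–4.
Bolt vs Model V: 4 to 11, Model V.
Bolt vs Model U: 2 to 13, Model U.
Concept 1 vs Model V: Concept 1 preferred on 2+1 = 3 ballots; Model V wins 12–3.
Concept 1 vs Model U: 3 to 12, Model U.
Model V vs Model U: 5+2+1 = 8 for Model V, 7 for Model U — Model V by 8–7.
Model V beats each of Bolt, Concept 1, Model U — Model V is the Condorcet winner.

Model V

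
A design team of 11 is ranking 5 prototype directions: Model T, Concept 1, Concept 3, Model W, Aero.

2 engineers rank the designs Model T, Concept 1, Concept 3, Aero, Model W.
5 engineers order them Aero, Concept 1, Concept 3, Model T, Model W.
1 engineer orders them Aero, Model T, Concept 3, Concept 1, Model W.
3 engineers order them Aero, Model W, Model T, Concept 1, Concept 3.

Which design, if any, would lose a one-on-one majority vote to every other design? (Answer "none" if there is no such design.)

Head-to-head results (11 engineers):
Model T vs Concept 1: Model T is ranked higher on 2+1+3 = 6 ballots, Concept 1 on 5. Model T wins 6–5.
Model T vs Concept 3: Model T preferred on 2+1+3 = 6 ballots; Model T wins 6–5.
Model T vs Model W: Model T preferred on 2+5+1 = 8 ballots; Model T wins 8–3.
Model T vs Aero: Model T preferred on 2 ballots; Aero wins 9–2.
Concept 1 vs Concept 3: 10 to 1, Concept 1.
Concept 1 vs Model W: 2+5+1 = 8 for Concept 1, 3 for Model W — Concept 1 by 8–3.
Concept 1 vs Aero: Concept 1 is ranked higher on 2 ballots, Aero on 9. Aero wins 9–2.
Concept 3 vs Model W: Concept 3 is ranked higher on 2+5+1 = 8 ballots, Model W on 3. Concept 3 wins 8–3.
Concept 3 vs Aero: Concept 3 preferred on 2 ballots; Aero wins 9–2.
Model W vs Aero: Aero wins 11–0.
Model W loses to every other design — it is the Condorcet loser.

Model W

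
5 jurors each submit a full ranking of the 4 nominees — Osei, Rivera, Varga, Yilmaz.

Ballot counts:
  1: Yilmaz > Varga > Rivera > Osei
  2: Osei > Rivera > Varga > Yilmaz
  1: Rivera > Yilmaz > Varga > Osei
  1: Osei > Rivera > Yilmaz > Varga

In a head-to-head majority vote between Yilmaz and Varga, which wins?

Ballots ranking Yilmaz above Varga: 1 + 1 + 1 = 3.
Ballots ranking Varga above Yilmaz: 5 − 3 = 2.
Yilmaz wins the head-to-head 3–2.

Yilmaz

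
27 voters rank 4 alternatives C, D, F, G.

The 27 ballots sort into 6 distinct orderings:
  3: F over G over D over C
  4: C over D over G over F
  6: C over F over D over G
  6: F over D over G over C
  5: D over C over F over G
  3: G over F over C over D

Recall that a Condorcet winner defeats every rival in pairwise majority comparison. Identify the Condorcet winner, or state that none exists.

none

Head-to-head results (27 voters):
C vs D: D, 14–13.
C vs F: C, 15–12.
C–G: C 15–12.
D–F: F 18–9.
D vs G: D wins 21–6.
F vs G: F wins 20–7.
No alternative is unbeaten: C loses to D; D loses to F; F loses to C; G loses to C. In particular C → F → D → C is a majority cycle — no Condorcet winner exists.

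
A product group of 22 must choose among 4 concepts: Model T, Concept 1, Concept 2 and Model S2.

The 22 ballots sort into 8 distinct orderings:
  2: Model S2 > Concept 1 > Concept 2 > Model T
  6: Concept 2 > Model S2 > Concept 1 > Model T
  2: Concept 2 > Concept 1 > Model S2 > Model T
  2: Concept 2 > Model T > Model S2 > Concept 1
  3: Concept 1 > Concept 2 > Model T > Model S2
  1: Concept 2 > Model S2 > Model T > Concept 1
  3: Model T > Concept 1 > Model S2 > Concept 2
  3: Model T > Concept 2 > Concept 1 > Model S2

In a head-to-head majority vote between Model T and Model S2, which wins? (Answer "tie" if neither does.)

Ballots ranking Model T above Model S2: 2 + 3 + 3 + 3 = 11.
Ballots ranking Model S2 above Model T: 22 − 11 = 11.
11–11: the pair ties.

tie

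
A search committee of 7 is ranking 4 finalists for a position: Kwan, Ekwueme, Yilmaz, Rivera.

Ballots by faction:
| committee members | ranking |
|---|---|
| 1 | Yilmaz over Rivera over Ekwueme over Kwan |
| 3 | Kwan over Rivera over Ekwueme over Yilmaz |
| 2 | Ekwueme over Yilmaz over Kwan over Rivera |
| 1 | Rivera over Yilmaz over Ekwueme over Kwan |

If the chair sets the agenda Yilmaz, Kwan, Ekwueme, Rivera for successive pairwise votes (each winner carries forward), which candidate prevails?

Round 1: Yilmaz vs Kwan — 4–3, Yilmaz advances.
Round 2: Yilmaz vs Ekwueme — 2–5, Ekwueme advances.
Round 3: Ekwueme vs Rivera — 2–5, Rivera advances.
Rivera survives the agenda.

Rivera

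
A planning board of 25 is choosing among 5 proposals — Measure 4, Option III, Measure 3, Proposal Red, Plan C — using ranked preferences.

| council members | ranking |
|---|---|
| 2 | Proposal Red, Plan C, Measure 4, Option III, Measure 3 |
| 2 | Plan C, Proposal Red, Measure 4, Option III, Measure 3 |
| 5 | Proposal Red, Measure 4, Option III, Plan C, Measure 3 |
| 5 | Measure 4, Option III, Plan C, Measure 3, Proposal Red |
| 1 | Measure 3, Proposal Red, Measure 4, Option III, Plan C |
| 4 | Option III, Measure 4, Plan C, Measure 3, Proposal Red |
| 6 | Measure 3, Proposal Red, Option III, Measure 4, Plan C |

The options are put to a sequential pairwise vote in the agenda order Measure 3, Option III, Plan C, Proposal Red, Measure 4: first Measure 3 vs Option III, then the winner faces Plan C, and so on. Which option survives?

Proposal Red

Round 1: Measure 3 vs Option III — 7–18, Option III advances.
Round 2: Option III vs Plan C — 21–4, Option III advances.
Round 3: Option III vs Proposal Red — 9–16, Proposal Red advances.
Round 4: Proposal Red vs Measure 4 — 16–9, Proposal Red advances.
Proposal Red survives the agenda.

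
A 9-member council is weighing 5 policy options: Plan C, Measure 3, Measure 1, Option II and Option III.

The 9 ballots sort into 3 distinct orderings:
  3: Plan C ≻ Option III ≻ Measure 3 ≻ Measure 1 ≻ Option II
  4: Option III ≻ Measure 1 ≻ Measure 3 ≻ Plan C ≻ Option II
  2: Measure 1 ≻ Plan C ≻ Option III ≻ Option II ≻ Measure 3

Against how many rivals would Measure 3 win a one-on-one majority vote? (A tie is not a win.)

1

Measure 3 against each rival (9 council members):
Measure 3 vs Plan C: Measure 3 is ranked higher on 4 ballots, Plan C on 5. Plan C wins 5–4.
Measure 3 vs Measure 1: 3 for Measure 3, 6 for Measure 1 — Measure 1 by 6–3.
Measure 3 vs Option II: Measure 3 preferred on 3+4 = 7 ballots; Measure 3 wins 7–2.
Measure 3 vs Option III: 0 to 9, Option III.
Measure 3 beats Option II; loses to Plan C, Measure 1, Option III — 1 pairwise win.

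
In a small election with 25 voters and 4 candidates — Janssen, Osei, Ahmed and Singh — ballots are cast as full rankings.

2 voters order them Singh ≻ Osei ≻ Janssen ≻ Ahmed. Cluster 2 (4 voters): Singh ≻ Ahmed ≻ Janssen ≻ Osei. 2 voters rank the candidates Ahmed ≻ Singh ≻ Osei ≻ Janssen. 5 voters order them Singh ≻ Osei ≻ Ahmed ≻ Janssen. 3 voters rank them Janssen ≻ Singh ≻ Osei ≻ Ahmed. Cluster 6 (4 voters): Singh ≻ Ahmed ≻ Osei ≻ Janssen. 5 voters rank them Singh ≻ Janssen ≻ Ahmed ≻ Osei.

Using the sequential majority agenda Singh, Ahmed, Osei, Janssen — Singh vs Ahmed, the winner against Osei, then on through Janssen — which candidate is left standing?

Round 1: Singh vs Ahmed — 23–2, Singh advances.
Round 2: Singh vs Osei — 25–0, Singh advances.
Round 3: Singh vs Janssen — 22–3, Singh advances.
The agenda winner is Singh.

Singh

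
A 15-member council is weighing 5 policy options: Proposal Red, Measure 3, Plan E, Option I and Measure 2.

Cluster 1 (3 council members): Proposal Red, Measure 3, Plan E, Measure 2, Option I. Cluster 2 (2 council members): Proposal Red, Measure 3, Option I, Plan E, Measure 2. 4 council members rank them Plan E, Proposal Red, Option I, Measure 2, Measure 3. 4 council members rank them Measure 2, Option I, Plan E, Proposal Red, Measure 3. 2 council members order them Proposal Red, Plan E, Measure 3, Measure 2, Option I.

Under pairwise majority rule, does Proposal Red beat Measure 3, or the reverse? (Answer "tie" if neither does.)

Proposal Red

Ballots ranking Proposal Red above Measure 3: 3 + 2 + 4 + 4 + 2 = 15.
Ballots ranking Measure 3 above Proposal Red: 15 − 15 = 0.
Proposal Red wins the head-to-head 15–0.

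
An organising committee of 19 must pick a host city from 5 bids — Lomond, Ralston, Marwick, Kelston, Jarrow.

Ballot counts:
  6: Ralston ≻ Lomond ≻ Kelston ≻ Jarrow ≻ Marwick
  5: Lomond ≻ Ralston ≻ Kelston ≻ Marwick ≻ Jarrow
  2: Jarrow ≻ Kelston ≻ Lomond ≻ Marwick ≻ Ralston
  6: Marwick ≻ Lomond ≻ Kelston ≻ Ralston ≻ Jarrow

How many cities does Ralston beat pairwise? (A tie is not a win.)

Ralston against each rival (19 organisers):
Ralston vs Lomond: Lomond wins 13–6.
Ralston vs Marwick: 11 to 8, Ralston.
Ralston vs Kelston: Ralston preferred on 6+5 = 11 ballots; Ralston wins 11–8.
Ralston–Jarrow: Ralston 17–2.
Ralston beats Marwick, Kelston, Jarrow; loses to Lomond — 3 pairwise wins.

3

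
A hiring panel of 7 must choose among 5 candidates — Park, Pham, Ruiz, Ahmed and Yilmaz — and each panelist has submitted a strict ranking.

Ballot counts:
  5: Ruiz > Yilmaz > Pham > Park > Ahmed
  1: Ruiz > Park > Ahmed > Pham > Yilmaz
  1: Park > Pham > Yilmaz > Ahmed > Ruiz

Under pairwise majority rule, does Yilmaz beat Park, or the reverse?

Ballots ranking Yilmaz above Park: 5.
Ballots ranking Park above Yilmaz: 7 − 5 = 2.
Yilmaz wins the head-to-head 5–2.

Yilmaz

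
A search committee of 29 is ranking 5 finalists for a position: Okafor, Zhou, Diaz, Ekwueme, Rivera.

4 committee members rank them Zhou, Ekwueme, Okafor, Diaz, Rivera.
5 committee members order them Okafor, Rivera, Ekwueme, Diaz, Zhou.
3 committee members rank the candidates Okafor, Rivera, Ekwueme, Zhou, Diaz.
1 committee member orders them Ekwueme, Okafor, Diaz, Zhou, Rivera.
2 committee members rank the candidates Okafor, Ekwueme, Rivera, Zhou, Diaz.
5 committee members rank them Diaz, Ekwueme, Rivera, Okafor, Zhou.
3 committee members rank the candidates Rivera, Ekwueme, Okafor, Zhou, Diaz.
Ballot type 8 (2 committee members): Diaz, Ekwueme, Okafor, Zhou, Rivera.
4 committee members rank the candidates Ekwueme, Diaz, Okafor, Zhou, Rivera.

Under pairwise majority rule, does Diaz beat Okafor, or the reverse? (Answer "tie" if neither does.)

Ballots ranking Diaz above Okafor: 5 + 2 + 4 = 11.
Ballots ranking Okafor above Diaz: 29 − 11 = 18.
Okafor wins the head-to-head 18–11.

Okafor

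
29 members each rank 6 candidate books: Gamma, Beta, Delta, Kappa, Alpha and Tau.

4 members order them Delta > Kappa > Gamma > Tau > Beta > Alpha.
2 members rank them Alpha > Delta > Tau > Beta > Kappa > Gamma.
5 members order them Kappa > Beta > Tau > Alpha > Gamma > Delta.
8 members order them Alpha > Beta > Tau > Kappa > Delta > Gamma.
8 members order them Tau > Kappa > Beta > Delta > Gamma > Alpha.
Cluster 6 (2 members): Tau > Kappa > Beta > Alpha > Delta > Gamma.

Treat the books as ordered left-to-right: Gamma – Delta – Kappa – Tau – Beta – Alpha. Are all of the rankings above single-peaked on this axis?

Axis positions: Gamma=1, Delta=2, Kappa=3, Tau=4, Beta=5, Alpha=6.
Cluster 1 (peak Delta at position 2): ranking walks positions 2-3-1-4-5-6, expanding outward from the peak — single-peaked.
Cluster 2: ranking walks positions 6-2-4-5-3-1; Delta is ranked above Beta even though Beta lies between Delta and the peak Alpha on the axis — preferences dip and rise again. Not single-peaked.
Cluster 3: ranking walks positions 3-5-4-6-1-2; Beta is ranked above Tau even though Tau lies between Beta and the peak Kappa on the axis — preferences dip and rise again. Not single-peaked.
Cluster 4 (peak Alpha at position 6): ranking walks positions 6-5-4-3-2-1, expanding outward from the peak — single-peaked.
Cluster 5 (peak Tau at position 4): ranking walks positions 4-3-5-2-1-6, expanding outward from the peak — single-peaked.
Cluster 6 (peak Tau at position 4): ranking walks positions 4-3-5-6-2-1, expanding outward from the peak — single-peaked.
Cluster 2 violates single-peakedness, so the profile is not single-peaked on this axis.

no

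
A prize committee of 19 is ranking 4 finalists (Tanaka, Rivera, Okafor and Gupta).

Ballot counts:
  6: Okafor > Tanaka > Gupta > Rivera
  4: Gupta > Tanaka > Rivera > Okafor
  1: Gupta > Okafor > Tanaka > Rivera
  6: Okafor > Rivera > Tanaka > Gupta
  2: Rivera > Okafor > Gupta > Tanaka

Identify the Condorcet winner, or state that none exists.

Pairwise majorities:
Tanaka vs Rivera: Tanaka wins 11–8.
Tanaka vs Okafor: Okafor, 15–4.
Tanaka vs Gupta: Tanaka, 12–7.
Rivera vs Okafor: Okafor, 13–6.
Rivera vs Gupta: Gupta wins 11–8.
Okafor vs Gupta: Okafor wins 14–5.
Okafor defeats every rival head-to-head and is the Condorcet winner.

Okafor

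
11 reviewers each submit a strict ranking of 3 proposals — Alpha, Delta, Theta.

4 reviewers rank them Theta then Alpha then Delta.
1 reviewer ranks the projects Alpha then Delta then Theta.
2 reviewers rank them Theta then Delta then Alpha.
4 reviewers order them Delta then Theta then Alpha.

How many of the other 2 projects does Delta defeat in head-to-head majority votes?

1

Delta against each rival (11 reviewers):
Delta vs Alpha: Delta wins 6–5.
Delta vs Theta: Delta is ranked higher on 1+4 = 5 ballots, Theta on 6. Theta wins 6–5.
Delta beats Alpha; loses to Theta — 1 pairwise win.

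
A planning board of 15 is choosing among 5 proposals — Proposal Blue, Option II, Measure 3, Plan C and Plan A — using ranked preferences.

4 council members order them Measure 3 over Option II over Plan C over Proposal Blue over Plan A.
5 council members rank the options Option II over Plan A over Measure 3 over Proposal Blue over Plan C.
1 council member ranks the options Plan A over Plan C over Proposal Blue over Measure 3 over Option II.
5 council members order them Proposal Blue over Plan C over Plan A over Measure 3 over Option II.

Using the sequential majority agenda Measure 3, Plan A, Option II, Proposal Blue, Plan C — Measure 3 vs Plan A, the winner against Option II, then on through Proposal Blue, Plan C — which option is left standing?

Round 1: Measure 3 vs Plan A — 4–11, Plan A advances.
Round 2: Plan A vs Option II — 6–9, Option II advances.
Round 3: Option II vs Proposal Blue — 9–6, Option II advances.
Round 4: Option II vs Plan C — 9–6, Option II advances.
Option II survives the agenda.

Option II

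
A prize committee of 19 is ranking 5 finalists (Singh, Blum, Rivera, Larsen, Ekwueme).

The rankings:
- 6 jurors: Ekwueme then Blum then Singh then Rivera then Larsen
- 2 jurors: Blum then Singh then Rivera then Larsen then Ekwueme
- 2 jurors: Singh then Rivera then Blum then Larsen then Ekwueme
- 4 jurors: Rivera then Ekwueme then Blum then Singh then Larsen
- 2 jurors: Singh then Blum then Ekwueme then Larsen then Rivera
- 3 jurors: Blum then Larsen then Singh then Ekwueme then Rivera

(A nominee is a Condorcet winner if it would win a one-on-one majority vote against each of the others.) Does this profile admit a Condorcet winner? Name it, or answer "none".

Pairwise majorities:
Singh–Blum: Blum 15–4.
Singh–Rivera: Singh 15–4.
Singh–Larsen: Singh 16–3.
Singh–Ekwueme: Ekwueme 10–9.
Blum–Rivera: Blum 13–6.
Blum vs Larsen: Blum, 19–0.
Blum–Ekwueme: Ekwueme 10–9.
Rivera vs Larsen: Rivera, 14–5.
Rivera–Ekwueme: Ekwueme 11–8.
Larsen vs Ekwueme: Ekwueme wins 12–7.
Only Ekwueme has no losses; Ekwueme is the Condorcet winner.

Ekwueme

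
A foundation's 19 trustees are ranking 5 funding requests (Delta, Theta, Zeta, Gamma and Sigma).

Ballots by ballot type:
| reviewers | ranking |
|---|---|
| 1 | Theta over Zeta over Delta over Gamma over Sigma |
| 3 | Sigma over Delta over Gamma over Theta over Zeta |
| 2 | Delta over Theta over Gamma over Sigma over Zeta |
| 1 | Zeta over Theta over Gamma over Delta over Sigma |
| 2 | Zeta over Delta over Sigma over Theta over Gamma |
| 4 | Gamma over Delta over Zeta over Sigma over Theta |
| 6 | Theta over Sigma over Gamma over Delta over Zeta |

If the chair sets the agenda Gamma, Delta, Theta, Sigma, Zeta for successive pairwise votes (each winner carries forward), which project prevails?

Round 1: Gamma vs Delta — 11–8, Gamma advances.
Round 2: Gamma vs Theta — 7–12, Theta advances.
Round 3: Theta vs Sigma — 10–9, Theta advances.
Round 4: Theta vs Zeta — 12–7, Theta advances.
The agenda winner is Theta.

Theta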